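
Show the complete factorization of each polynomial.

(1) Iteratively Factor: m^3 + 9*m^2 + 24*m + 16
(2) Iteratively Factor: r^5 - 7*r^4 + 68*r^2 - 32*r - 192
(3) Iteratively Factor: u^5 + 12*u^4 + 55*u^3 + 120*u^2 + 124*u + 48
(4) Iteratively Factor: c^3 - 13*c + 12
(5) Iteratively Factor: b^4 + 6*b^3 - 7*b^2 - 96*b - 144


(1) = (m + 4)*(m^2 + 5*m + 4) = (m + 4)^2*(m + 1)
(2) = (r - 4)*(r^4 - 3*r^3 - 12*r^2 + 20*r + 48) = (r - 4)^2*(r^3 + r^2 - 8*r - 12) = (r - 4)^2*(r - 3)*(r^2 + 4*r + 4) = (r - 4)^2*(r - 3)*(r + 2)*(r + 2)
(3) = (u + 2)*(u^4 + 10*u^3 + 35*u^2 + 50*u + 24) = (u + 2)^2*(u^3 + 8*u^2 + 19*u + 12) = (u + 1)*(u + 2)^2*(u^2 + 7*u + 12) = (u + 1)*(u + 2)^2*(u + 3)*(u + 4)
(4) = (c + 4)*(c^2 - 4*c + 3) = (c - 3)*(c + 4)*(c - 1)
(5) = (b - 4)*(b^3 + 10*b^2 + 33*b + 36) = (b - 4)*(b + 4)*(b^2 + 6*b + 9) = (b - 4)*(b + 3)*(b + 4)*(b + 3)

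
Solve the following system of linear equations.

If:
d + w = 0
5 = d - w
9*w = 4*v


Then:
d = 5/2
v = -45/8
w = -5/2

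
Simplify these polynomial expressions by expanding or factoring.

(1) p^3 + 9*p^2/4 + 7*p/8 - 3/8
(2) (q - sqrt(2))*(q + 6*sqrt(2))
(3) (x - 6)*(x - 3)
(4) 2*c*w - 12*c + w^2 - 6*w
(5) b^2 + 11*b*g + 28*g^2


(1) = (p - 1/4)*(p + 1)*(p + 3/2)
(2) = q^2 + 5*sqrt(2)*q - 12
(3) = x^2 - 9*x + 18
(4) = (2*c + w)*(w - 6)
(5) = (b + 4*g)*(b + 7*g)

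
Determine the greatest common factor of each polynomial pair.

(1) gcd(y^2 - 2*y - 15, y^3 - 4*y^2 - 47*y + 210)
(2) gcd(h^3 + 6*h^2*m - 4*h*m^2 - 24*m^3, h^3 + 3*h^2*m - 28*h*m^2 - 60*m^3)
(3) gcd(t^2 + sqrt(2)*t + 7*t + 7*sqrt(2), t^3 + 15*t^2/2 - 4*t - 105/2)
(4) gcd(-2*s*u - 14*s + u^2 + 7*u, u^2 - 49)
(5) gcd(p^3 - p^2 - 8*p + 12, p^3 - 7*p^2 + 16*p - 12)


(1) = gcd((y - 5)*(y + 3), (y - 6)*(y - 5)*(y + 7)) = y - 5
(2) = gcd((h - 2*m)*(h + 2*m)*(h + 6*m), (h - 5*m)*(h + 2*m)*(h + 6*m)) = h^2 + 8*h*m + 12*m^2
(3) = gcd((t + 7)*(t + sqrt(2)), (t - 5/2)*(t + 3)*(t + 7)) = t + 7
(4) = u + 7
(5) = p^2 - 4*p + 4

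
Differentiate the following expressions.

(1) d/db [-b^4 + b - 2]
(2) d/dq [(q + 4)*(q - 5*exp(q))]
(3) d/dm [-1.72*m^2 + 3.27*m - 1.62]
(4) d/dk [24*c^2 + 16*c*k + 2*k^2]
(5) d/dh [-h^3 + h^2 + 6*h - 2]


(1) = 1 - 4*b^3
(2) = q - (q + 4)*(5*exp(q) - 1) - 5*exp(q)
(3) = 3.27 - 3.44*m
(4) = 16*c + 4*k
(5) = -3*h^2 + 2*h + 6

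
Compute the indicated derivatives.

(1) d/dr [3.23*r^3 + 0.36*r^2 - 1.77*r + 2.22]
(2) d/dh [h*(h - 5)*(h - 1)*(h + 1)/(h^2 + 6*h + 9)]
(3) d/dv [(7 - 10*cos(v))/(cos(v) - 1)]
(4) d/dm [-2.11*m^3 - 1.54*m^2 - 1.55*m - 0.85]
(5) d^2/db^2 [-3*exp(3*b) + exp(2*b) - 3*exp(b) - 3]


(1) = 9.69*r^2 + 0.72*r - 1.77
(2) = (2*h^4 + 7*h^3 - 45*h^2 - 11*h + 15)/(h^3 + 9*h^2 + 27*h + 27)
(3) = -3*sin(v)/(cos(v) - 1)^2
(4) = -6.33*m^2 - 3.08*m - 1.55
(5) = (-27*exp(2*b) + 4*exp(b) - 3)*exp(b)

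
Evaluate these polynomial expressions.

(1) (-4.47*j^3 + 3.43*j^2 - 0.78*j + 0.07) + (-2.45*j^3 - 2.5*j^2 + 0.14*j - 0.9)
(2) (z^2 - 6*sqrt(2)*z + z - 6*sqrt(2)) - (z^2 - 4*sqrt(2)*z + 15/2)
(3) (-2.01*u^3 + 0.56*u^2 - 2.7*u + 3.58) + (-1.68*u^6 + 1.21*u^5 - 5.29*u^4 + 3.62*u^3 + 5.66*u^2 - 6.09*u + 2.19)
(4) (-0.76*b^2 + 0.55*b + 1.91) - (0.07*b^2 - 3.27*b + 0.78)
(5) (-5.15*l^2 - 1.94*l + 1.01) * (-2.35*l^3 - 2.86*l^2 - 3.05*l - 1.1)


(1) = -6.92*j^3 + 0.93*j^2 - 0.64*j - 0.83
(2) = -2*sqrt(2)*z + z - 6*sqrt(2) - 15/2
(3) = -1.68*u^6 + 1.21*u^5 - 5.29*u^4 + 1.61*u^3 + 6.22*u^2 - 8.79*u + 5.77
(4) = -0.83*b^2 + 3.82*b + 1.13
(5) = 12.1025*l^5 + 19.288*l^4 + 18.8824*l^3 + 8.6934*l^2 - 0.9465*l - 1.111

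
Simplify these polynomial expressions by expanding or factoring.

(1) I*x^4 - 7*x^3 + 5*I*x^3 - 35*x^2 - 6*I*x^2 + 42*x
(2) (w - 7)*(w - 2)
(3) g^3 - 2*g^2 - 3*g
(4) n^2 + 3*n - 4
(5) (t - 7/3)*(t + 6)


(1) = x*(x + 6)*(x + 7*I)*(I*x - I)
(2) = w^2 - 9*w + 14
(3) = g*(g - 3)*(g + 1)
(4) = (n - 1)*(n + 4)
(5) = t^2 + 11*t/3 - 14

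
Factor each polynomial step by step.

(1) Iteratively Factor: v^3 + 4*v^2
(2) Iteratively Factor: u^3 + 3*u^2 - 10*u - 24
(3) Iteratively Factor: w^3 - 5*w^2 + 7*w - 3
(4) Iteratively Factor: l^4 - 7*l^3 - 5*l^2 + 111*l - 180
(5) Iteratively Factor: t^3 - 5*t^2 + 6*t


(1) = (v)*(v^2 + 4*v) = v^2*(v + 4)
(2) = (u - 3)*(u^2 + 6*u + 8) = (u - 3)*(u + 2)*(u + 4)
(3) = (w - 1)*(w^2 - 4*w + 3) = (w - 1)^2*(w - 3)
(4) = (l - 3)*(l^3 - 4*l^2 - 17*l + 60) = (l - 5)*(l - 3)*(l^2 + l - 12) = (l - 5)*(l - 3)*(l + 4)*(l - 3)
(5) = (t - 3)*(t^2 - 2*t) = (t - 3)*(t - 2)*(t)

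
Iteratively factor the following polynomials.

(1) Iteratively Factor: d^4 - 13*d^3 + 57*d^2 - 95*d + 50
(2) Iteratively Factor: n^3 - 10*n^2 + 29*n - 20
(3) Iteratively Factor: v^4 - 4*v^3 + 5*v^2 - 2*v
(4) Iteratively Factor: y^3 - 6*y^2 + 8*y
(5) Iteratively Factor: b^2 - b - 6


(1) = (d - 2)*(d^3 - 11*d^2 + 35*d - 25) = (d - 5)*(d - 2)*(d^2 - 6*d + 5) = (d - 5)*(d - 2)*(d - 1)*(d - 5)
(2) = (n - 4)*(n^2 - 6*n + 5) = (n - 4)*(n - 1)*(n - 5)
(3) = (v - 1)*(v^3 - 3*v^2 + 2*v) = (v - 1)^2*(v^2 - 2*v) = v*(v - 1)^2*(v - 2)
(4) = (y - 4)*(y^2 - 2*y) = y*(y - 4)*(y - 2)
(5) = (b + 2)*(b - 3)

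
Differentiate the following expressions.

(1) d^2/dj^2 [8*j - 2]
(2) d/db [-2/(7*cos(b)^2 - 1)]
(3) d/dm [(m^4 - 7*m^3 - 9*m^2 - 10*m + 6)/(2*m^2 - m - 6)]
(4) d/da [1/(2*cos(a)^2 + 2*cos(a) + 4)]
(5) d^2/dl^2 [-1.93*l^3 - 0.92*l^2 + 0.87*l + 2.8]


(1) = 0
(2) = -56*sin(2*b)/(7*cos(2*b) + 5)^2
(3) = (4*m^5 - 17*m^4 - 10*m^3 + 155*m^2 + 84*m + 66)/(4*m^4 - 4*m^3 - 23*m^2 + 12*m + 36)
(4) = (2*cos(a) + 1)*sin(a)/(2*(cos(a)^2 + cos(a) + 2)^2)
(5) = -11.58*l - 1.84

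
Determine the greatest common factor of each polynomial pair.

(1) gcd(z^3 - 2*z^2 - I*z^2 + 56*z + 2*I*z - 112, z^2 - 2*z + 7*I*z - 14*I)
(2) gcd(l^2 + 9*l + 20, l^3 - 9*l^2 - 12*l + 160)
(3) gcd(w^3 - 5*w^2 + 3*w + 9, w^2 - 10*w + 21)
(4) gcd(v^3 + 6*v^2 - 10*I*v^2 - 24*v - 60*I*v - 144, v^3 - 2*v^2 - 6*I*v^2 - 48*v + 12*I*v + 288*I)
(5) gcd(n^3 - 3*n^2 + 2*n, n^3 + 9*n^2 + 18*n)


(1) = gcd((z - 2)*(z - 8*I)*(z + 7*I), (z - 2)*(z + 7*I)) = z^2 + z*(-2 + 7*I) - 14*I
(2) = gcd((l + 4)*(l + 5), (l - 8)*(l - 5)*(l + 4)) = l + 4
(3) = gcd((w - 3)^2*(w + 1), (w - 7)*(w - 3)) = w - 3
(4) = gcd((v + 6)*(v - 6*I)*(v - 4*I), (v - 8)*(v + 6)*(v - 6*I)) = v^2 + v*(6 - 6*I) - 36*I
(5) = gcd(n*(n - 2)*(n - 1), n*(n + 3)*(n + 6)) = n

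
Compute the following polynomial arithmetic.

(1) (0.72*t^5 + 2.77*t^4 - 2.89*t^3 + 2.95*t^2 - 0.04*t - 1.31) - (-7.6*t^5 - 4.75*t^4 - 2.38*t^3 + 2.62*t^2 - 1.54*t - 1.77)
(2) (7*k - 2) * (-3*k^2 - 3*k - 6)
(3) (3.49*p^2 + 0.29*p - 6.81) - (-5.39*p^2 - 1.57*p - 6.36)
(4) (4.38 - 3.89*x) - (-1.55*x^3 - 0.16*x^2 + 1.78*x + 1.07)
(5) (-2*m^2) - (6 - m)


(1) = 8.32*t^5 + 7.52*t^4 - 0.51*t^3 + 0.33*t^2 + 1.5*t + 0.46
(2) = -21*k^3 - 15*k^2 - 36*k + 12
(3) = 8.88*p^2 + 1.86*p - 0.45
(4) = 1.55*x^3 + 0.16*x^2 - 5.67*x + 3.31
(5) = -2*m^2 + m - 6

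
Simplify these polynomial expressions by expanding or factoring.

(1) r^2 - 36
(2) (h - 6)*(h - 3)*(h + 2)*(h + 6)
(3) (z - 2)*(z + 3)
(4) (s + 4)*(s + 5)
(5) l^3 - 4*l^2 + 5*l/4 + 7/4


(1) = (r - 6)*(r + 6)
(2) = h^4 - h^3 - 42*h^2 + 36*h + 216
(3) = z^2 + z - 6
(4) = s^2 + 9*s + 20
(5) = (l - 7/2)*(l - 1)*(l + 1/2)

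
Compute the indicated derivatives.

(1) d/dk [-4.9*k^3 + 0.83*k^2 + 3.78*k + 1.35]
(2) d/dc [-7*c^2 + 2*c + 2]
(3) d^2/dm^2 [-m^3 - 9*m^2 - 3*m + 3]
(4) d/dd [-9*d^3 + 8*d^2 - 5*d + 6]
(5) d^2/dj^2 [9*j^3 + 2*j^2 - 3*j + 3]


(1) = -14.7*k^2 + 1.66*k + 3.78
(2) = 2 - 14*c
(3) = -6*m - 18
(4) = -27*d^2 + 16*d - 5
(5) = 54*j + 4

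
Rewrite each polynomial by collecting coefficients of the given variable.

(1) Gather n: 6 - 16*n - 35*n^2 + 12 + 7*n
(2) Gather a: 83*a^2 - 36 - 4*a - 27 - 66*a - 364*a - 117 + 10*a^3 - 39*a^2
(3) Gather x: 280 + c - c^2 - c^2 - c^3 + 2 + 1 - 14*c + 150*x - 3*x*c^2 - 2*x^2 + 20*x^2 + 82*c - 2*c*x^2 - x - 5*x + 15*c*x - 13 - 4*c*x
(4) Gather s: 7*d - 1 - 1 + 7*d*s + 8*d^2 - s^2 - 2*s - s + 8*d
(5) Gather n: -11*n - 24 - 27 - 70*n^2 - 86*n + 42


(1) = -35*n^2 - 9*n + 18
(2) = 10*a^3 + 44*a^2 - 434*a - 180
(3) = -c^3 - 2*c^2 + 69*c + x^2*(18 - 2*c) + x*(-3*c^2 + 11*c + 144) + 270
(4) = 8*d^2 + 15*d - s^2 + s*(7*d - 3) - 2
(5) = -70*n^2 - 97*n - 9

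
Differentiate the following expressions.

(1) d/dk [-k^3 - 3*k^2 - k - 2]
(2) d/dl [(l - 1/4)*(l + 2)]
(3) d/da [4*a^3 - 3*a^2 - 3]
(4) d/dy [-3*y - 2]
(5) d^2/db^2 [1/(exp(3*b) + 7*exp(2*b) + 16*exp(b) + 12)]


(1) = -3*k^2 - 6*k - 1
(2) = 2*l + 7/4
(3) = 6*a*(2*a - 1)
(4) = -3
(5) = (9*exp(3*b) + 41*exp(2*b) + 28*exp(b) - 48)*exp(b)/(exp(7*b) + 17*exp(6*b) + 123*exp(5*b) + 491*exp(4*b) + 1168*exp(3*b) + 1656*exp(2*b) + 1296*exp(b) + 432)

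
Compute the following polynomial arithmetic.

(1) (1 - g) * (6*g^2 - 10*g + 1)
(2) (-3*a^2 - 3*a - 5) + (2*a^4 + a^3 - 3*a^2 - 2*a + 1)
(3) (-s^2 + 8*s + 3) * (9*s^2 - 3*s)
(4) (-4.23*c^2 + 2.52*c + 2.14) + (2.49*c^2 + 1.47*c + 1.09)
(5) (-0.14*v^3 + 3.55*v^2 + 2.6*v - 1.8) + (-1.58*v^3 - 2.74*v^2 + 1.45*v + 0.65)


(1) = -6*g^3 + 16*g^2 - 11*g + 1
(2) = 2*a^4 + a^3 - 6*a^2 - 5*a - 4
(3) = -9*s^4 + 75*s^3 + 3*s^2 - 9*s
(4) = -1.74*c^2 + 3.99*c + 3.23
(5) = -1.72*v^3 + 0.81*v^2 + 4.05*v - 1.15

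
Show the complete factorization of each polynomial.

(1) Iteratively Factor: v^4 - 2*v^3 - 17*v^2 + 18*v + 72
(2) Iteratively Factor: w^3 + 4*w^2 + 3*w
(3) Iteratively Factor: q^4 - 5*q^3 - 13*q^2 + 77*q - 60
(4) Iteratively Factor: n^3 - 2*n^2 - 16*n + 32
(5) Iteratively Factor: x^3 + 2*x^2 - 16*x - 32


(1) = (v - 4)*(v^3 + 2*v^2 - 9*v - 18) = (v - 4)*(v + 2)*(v^2 - 9) = (v - 4)*(v - 3)*(v + 2)*(v + 3)
(2) = (w + 3)*(w^2 + w) = (w + 1)*(w + 3)*(w)
(3) = (q + 4)*(q^3 - 9*q^2 + 23*q - 15) = (q - 5)*(q + 4)*(q^2 - 4*q + 3) = (q - 5)*(q - 1)*(q + 4)*(q - 3)
(4) = (n + 4)*(n^2 - 6*n + 8) = (n - 2)*(n + 4)*(n - 4)
(5) = (x + 4)*(x^2 - 2*x - 8) = (x - 4)*(x + 4)*(x + 2)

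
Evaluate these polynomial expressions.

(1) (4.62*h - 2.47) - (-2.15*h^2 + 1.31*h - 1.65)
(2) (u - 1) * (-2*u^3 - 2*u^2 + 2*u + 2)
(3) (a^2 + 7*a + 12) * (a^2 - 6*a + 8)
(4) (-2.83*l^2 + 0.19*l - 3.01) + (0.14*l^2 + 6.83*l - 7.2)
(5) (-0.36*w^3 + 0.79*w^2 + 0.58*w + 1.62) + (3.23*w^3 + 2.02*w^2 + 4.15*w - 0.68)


(1) = 2.15*h^2 + 3.31*h - 0.82
(2) = -2*u^4 + 4*u^2 - 2
(3) = a^4 + a^3 - 22*a^2 - 16*a + 96
(4) = -2.69*l^2 + 7.02*l - 10.21
(5) = 2.87*w^3 + 2.81*w^2 + 4.73*w + 0.94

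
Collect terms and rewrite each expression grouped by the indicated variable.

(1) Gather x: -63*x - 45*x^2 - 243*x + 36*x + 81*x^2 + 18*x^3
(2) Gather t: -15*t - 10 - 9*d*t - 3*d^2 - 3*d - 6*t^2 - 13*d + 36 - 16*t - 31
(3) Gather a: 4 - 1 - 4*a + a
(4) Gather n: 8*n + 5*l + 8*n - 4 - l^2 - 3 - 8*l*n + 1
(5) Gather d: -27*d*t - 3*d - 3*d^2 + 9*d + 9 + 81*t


(1) = 18*x^3 + 36*x^2 - 270*x
(2) = -3*d^2 - 16*d - 6*t^2 + t*(-9*d - 31) - 5
(3) = 3 - 3*a
(4) = -l^2 + 5*l + n*(16 - 8*l) - 6
(5) = -3*d^2 + d*(6 - 27*t) + 81*t + 9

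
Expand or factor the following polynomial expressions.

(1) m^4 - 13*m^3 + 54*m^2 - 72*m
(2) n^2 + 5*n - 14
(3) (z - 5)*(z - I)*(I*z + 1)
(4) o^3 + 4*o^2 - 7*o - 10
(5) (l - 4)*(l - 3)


(1) = m*(m - 6)*(m - 4)*(m - 3)
(2) = (n - 2)*(n + 7)
(3) = I*z^3 + 2*z^2 - 5*I*z^2 - 10*z - I*z + 5*I
(4) = (o - 2)*(o + 1)*(o + 5)
(5) = l^2 - 7*l + 12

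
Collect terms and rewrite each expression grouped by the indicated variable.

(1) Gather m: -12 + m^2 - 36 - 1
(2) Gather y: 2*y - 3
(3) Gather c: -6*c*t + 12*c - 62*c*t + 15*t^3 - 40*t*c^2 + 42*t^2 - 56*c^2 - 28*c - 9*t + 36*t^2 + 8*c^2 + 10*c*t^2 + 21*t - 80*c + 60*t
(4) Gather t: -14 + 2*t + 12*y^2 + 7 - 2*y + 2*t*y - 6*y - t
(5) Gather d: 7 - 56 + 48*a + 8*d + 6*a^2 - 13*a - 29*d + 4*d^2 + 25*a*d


(1) = m^2 - 49
(2) = 2*y - 3
(3) = c^2*(-40*t - 48) + c*(10*t^2 - 68*t - 96) + 15*t^3 + 78*t^2 + 72*t
(4) = t*(2*y + 1) + 12*y^2 - 8*y - 7
(5) = 6*a^2 + 35*a + 4*d^2 + d*(25*a - 21) - 49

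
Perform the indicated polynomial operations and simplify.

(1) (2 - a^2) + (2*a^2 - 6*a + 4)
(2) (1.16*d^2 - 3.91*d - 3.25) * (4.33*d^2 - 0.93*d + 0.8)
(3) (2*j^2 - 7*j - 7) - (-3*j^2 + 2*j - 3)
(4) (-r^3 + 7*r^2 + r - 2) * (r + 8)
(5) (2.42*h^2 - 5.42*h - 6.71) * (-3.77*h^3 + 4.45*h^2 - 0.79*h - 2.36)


(1) = a^2 - 6*a + 6
(2) = 5.0228*d^4 - 18.0091*d^3 - 9.5082*d^2 - 0.1055*d - 2.6
(3) = 5*j^2 - 9*j - 4
(4) = -r^4 - r^3 + 57*r^2 + 6*r - 16
(5) = -9.1234*h^5 + 31.2024*h^4 - 0.7341*h^3 - 31.2889*h^2 + 18.0921*h + 15.8356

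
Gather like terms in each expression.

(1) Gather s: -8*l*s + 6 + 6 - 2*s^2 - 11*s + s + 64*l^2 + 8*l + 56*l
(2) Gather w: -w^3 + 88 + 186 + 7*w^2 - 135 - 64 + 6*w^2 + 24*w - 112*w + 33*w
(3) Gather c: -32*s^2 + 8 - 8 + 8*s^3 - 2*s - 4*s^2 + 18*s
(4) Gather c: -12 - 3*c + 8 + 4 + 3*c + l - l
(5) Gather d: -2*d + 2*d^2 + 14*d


(1) = 64*l^2 + 64*l - 2*s^2 + s*(-8*l - 10) + 12
(2) = -w^3 + 13*w^2 - 55*w + 75
(3) = 8*s^3 - 36*s^2 + 16*s
(4) = 0
(5) = 2*d^2 + 12*d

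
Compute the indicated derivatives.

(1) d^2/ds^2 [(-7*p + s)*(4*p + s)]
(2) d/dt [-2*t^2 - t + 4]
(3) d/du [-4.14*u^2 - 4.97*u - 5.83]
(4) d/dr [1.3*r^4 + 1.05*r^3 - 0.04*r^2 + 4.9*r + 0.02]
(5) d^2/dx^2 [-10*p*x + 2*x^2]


(1) = 2
(2) = -4*t - 1
(3) = -8.28*u - 4.97
(4) = 5.2*r^3 + 3.15*r^2 - 0.08*r + 4.9
(5) = 4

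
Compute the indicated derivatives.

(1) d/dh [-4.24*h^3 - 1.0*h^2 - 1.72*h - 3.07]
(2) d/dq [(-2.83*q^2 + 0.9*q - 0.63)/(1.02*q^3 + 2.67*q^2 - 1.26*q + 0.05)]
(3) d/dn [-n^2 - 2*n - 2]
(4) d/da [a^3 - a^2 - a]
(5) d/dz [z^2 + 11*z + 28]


(1) = -12.72*h^2 - 2.0*h - 1.72
(2) = (2.8866*q^4 - 1.836*q^3 + 3.0906*q^2 + 3.0812*q - 0.7488)/(1.0404*q^6 + 5.4468*q^5 + 4.5585*q^4 - 6.6264*q^3 + 1.8546*q^2 - 0.126*q + 0.0025)
(3) = -2*n - 2
(4) = 3*a^2 - 2*a - 1
(5) = 2*z + 11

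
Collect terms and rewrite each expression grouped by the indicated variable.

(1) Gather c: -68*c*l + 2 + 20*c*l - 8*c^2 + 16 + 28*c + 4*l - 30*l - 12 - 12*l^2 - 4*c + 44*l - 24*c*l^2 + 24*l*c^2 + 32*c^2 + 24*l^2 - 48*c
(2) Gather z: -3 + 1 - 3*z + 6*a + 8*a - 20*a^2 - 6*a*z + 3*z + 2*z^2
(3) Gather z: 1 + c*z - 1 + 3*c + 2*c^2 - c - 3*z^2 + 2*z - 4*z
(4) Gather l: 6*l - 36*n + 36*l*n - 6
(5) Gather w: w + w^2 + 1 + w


(1) = c^2*(24*l + 24) + c*(-24*l^2 - 48*l - 24) + 12*l^2 + 18*l + 6
(2) = -20*a^2 - 6*a*z + 14*a + 2*z^2 - 2
(3) = 2*c^2 + 2*c - 3*z^2 + z*(c - 2)
(4) = l*(36*n + 6) - 36*n - 6
(5) = w^2 + 2*w + 1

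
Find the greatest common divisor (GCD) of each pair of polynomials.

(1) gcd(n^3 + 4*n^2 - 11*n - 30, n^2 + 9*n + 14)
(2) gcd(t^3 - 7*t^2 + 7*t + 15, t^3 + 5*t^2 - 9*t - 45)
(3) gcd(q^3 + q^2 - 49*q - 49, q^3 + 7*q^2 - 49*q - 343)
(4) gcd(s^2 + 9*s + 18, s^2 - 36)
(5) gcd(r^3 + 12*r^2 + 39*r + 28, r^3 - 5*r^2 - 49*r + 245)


(1) = gcd((n - 3)*(n + 2)*(n + 5), (n + 2)*(n + 7)) = n + 2
(2) = t - 3
(3) = gcd((q - 7)*(q + 1)*(q + 7), (q - 7)*(q + 7)^2) = q^2 - 49
(4) = s + 6
(5) = r + 7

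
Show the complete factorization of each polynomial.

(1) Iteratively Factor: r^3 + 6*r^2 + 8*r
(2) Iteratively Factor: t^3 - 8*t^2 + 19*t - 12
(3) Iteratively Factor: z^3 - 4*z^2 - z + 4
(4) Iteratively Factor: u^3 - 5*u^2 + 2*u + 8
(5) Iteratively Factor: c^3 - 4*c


(1) = (r)*(r^2 + 6*r + 8) = r*(r + 4)*(r + 2)
(2) = (t - 1)*(t^2 - 7*t + 12) = (t - 4)*(t - 1)*(t - 3)
(3) = (z - 4)*(z^2 - 1) = (z - 4)*(z + 1)*(z - 1)
(4) = (u - 2)*(u^2 - 3*u - 4) = (u - 4)*(u - 2)*(u + 1)
(5) = (c - 2)*(c^2 + 2*c) = c*(c - 2)*(c + 2)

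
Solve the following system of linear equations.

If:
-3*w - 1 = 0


Then:
w = -1/3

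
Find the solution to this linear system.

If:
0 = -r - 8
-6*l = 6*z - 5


Then:
l = 5/6 - z
r = -8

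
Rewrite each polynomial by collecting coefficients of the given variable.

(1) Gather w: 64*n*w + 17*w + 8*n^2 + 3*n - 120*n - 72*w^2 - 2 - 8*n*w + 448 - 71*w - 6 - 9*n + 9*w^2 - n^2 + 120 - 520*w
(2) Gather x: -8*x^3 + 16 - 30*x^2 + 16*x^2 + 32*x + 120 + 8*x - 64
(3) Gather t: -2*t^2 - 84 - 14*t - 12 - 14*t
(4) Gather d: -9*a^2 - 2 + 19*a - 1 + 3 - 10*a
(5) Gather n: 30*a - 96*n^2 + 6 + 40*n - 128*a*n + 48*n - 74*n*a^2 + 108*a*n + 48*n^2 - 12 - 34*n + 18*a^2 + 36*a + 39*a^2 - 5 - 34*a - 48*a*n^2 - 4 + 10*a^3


(1) = 7*n^2 - 126*n - 63*w^2 + w*(56*n - 574) + 560
(2) = -8*x^3 - 14*x^2 + 40*x + 72
(3) = -2*t^2 - 28*t - 96
(4) = -9*a^2 + 9*a
(5) = 10*a^3 + 57*a^2 + 32*a + n^2*(-48*a - 48) + n*(-74*a^2 - 20*a + 54) - 15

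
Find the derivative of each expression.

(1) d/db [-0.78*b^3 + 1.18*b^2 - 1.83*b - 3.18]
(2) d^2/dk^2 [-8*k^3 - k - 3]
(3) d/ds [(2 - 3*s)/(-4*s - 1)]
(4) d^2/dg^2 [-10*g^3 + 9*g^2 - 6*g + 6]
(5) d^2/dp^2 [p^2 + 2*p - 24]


(1) = -2.34*b^2 + 2.36*b - 1.83
(2) = -48*k
(3) = 11/(4*s + 1)^2
(4) = 18 - 60*g
(5) = 2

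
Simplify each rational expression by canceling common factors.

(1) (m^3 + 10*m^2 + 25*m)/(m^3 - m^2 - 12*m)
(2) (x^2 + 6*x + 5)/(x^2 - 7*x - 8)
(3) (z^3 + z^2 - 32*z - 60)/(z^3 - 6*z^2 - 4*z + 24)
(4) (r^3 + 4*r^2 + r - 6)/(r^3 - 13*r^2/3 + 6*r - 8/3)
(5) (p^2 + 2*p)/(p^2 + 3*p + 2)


(1) = (m^2 + 10*m + 25)/(m^2 - m - 12)
(2) = (x + 5)/(x - 8)
(3) = (z + 5)/(z - 2)
(4) = (3*r^2 + 15*r + 18)/(3*r^2 - 10*r + 8)
(5) = p/(p + 1)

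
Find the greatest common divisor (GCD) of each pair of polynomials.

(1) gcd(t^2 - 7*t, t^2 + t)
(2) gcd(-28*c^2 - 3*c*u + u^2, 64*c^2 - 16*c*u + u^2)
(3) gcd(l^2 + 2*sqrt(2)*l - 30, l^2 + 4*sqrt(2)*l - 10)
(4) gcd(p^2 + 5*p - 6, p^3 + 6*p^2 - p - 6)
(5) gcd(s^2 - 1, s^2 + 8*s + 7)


(1) = gcd(t*(t - 7), t*(t + 1)) = t
(2) = 1
(3) = gcd((l - 3*sqrt(2))*(l + 5*sqrt(2)), (l - sqrt(2))*(l + 5*sqrt(2))) = l + 5*sqrt(2)
(4) = gcd((p - 1)*(p + 6), (p - 1)*(p + 1)*(p + 6)) = p^2 + 5*p - 6
(5) = s + 1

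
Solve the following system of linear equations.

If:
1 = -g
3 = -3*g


Then:
g = -1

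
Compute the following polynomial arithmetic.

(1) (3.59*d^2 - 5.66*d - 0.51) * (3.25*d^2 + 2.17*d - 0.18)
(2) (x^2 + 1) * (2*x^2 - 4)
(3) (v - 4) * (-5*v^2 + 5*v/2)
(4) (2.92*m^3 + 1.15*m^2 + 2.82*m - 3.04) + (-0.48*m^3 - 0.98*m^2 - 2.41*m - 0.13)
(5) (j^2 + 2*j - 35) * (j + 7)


(1) = 11.6675*d^4 - 10.6047*d^3 - 14.5859*d^2 - 0.0879*d + 0.0918
(2) = 2*x^4 - 2*x^2 - 4
(3) = -5*v^3 + 45*v^2/2 - 10*v
(4) = 2.44*m^3 + 0.17*m^2 + 0.41*m - 3.17
(5) = j^3 + 9*j^2 - 21*j - 245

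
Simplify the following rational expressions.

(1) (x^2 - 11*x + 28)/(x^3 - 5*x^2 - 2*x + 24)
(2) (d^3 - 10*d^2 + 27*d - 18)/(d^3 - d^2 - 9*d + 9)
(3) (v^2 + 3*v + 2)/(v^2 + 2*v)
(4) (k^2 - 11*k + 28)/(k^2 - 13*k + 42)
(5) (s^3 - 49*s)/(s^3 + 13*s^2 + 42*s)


(1) = (x - 7)/(x^2 - x - 6)
(2) = (d - 6)/(d + 3)
(3) = (v + 1)/v
(4) = (k - 4)/(k - 6)
(5) = (s - 7)/(s + 6)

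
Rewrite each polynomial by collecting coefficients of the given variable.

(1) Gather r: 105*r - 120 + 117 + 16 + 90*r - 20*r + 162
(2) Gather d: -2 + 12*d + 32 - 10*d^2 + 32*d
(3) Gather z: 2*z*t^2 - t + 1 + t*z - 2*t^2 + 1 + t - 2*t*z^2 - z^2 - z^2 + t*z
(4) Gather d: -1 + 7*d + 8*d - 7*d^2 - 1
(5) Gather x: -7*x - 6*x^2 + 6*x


(1) = 175*r + 175
(2) = -10*d^2 + 44*d + 30
(3) = -2*t^2 + z^2*(-2*t - 2) + z*(2*t^2 + 2*t) + 2
(4) = -7*d^2 + 15*d - 2
(5) = -6*x^2 - x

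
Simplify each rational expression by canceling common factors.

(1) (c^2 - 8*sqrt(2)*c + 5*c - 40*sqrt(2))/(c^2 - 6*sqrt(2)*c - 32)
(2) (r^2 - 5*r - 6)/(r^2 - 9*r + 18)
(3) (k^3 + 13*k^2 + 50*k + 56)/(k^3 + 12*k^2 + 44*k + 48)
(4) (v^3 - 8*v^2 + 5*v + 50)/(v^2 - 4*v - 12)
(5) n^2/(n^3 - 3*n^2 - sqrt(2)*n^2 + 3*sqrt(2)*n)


(1) = (c + 5)/(c + 2*sqrt(2))
(2) = (r + 1)/(r - 3)
(3) = (k + 7)/(k + 6)
(4) = (v^2 - 10*v + 25)/(v - 6)
(5) = n/(n^2 + n*(-3 - sqrt(2)) + 3*sqrt(2))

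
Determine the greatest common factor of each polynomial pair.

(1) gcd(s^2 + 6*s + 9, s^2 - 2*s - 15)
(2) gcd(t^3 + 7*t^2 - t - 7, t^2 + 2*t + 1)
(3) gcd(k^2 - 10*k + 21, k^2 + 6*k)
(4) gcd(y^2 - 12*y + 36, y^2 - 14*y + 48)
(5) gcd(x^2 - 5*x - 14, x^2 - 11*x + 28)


(1) = s + 3
(2) = gcd((t - 1)*(t + 1)*(t + 7), (t + 1)^2) = t + 1
(3) = gcd((k - 7)*(k - 3), k*(k + 6)) = 1
(4) = gcd((y - 6)^2, (y - 8)*(y - 6)) = y - 6
(5) = x - 7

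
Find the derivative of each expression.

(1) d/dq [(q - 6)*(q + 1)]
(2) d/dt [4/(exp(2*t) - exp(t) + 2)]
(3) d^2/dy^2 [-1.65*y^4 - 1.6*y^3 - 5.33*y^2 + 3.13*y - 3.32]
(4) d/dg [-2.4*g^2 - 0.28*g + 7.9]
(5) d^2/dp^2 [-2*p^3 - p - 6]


(1) = 2*q - 5
(2) = (4 - 8*exp(t))*exp(t)/(exp(2*t) - exp(t) + 2)^2
(3) = -19.8*y^2 - 9.6*y - 10.66
(4) = -4.8*g - 0.28
(5) = -12*p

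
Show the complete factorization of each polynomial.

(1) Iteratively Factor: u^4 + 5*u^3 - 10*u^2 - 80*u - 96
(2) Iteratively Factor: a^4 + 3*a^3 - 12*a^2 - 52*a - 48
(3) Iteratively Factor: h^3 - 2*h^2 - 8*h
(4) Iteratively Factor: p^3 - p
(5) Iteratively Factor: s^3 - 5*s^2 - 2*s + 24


(1) = (u + 4)*(u^3 + u^2 - 14*u - 24) = (u + 2)*(u + 4)*(u^2 - u - 12) = (u + 2)*(u + 3)*(u + 4)*(u - 4)
(2) = (a + 2)*(a^3 + a^2 - 14*a - 24) = (a + 2)*(a + 3)*(a^2 - 2*a - 8) = (a + 2)^2*(a + 3)*(a - 4)
(3) = (h + 2)*(h^2 - 4*h) = h*(h + 2)*(h - 4)
(4) = (p - 1)*(p^2 + p) = p*(p - 1)*(p + 1)
(5) = (s - 3)*(s^2 - 2*s - 8) = (s - 3)*(s + 2)*(s - 4)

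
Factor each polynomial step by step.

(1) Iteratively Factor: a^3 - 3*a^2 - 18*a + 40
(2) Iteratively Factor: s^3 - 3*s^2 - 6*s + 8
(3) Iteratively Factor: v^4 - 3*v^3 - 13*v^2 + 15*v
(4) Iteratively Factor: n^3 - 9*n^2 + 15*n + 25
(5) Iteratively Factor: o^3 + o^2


(1) = (a - 2)*(a^2 - a - 20) = (a - 5)*(a - 2)*(a + 4)
(2) = (s - 4)*(s^2 + s - 2) = (s - 4)*(s + 2)*(s - 1)
(3) = (v + 3)*(v^3 - 6*v^2 + 5*v) = (v - 5)*(v + 3)*(v^2 - v) = v*(v - 5)*(v + 3)*(v - 1)
(4) = (n - 5)*(n^2 - 4*n - 5) = (n - 5)*(n + 1)*(n - 5)
(5) = (o)*(o^2 + o) = o^2*(o + 1)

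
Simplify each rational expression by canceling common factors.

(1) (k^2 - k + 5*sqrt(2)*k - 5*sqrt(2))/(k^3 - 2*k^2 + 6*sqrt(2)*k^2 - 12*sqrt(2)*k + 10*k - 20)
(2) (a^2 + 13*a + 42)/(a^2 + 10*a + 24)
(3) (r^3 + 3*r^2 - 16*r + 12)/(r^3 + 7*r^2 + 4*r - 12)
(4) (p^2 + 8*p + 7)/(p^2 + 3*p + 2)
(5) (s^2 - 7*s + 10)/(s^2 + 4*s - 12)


(1) = (k - 1)/(k^2 + k*(-2 + sqrt(2)) - 2*sqrt(2))
(2) = (a + 7)/(a + 4)
(3) = (r - 2)/(r + 2)
(4) = (p + 7)/(p + 2)
(5) = (s - 5)/(s + 6)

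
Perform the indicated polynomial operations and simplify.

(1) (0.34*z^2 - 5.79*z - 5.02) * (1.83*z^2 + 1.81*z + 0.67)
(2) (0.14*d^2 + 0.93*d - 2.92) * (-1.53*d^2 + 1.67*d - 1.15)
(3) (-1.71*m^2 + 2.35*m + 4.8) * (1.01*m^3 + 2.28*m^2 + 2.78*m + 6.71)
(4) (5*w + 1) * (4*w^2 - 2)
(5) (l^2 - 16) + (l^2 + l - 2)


(1) = 0.6222*z^4 - 9.9803*z^3 - 19.4387*z^2 - 12.9655*z - 3.3634
(2) = -0.2142*d^4 - 1.1891*d^3 + 5.8597*d^2 - 5.9459*d + 3.358
(3) = -1.7271*m^5 - 1.5253*m^4 + 5.4522*m^3 + 6.0029*m^2 + 29.1125*m + 32.208
(4) = 20*w^3 + 4*w^2 - 10*w - 2
(5) = 2*l^2 + l - 18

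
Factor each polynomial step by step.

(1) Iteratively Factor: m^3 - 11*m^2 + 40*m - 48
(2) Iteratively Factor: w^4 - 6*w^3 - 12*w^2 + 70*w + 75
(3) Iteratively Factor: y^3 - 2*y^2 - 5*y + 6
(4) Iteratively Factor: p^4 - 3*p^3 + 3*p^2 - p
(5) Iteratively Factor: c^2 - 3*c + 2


(1) = (m - 4)*(m^2 - 7*m + 12) = (m - 4)^2*(m - 3)
(2) = (w - 5)*(w^3 - w^2 - 17*w - 15) = (w - 5)*(w + 3)*(w^2 - 4*w - 5) = (w - 5)*(w + 1)*(w + 3)*(w - 5)
(3) = (y + 2)*(y^2 - 4*y + 3) = (y - 3)*(y + 2)*(y - 1)
(4) = (p - 1)*(p^3 - 2*p^2 + p) = p*(p - 1)*(p^2 - 2*p + 1) = p*(p - 1)^2*(p - 1)
(5) = (c - 1)*(c - 2)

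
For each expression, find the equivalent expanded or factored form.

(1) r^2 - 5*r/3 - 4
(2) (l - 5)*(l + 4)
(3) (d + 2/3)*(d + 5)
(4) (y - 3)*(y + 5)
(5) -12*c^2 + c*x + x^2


(1) = (r - 3)*(r + 4/3)
(2) = l^2 - l - 20
(3) = d^2 + 17*d/3 + 10/3
(4) = y^2 + 2*y - 15
(5) = (-3*c + x)*(4*c + x)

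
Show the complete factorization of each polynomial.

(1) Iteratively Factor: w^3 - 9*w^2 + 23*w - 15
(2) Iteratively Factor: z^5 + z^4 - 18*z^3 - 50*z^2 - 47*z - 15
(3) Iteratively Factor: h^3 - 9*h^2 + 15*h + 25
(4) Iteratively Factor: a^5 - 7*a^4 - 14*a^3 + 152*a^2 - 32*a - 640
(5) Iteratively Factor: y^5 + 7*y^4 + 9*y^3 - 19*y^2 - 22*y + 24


(1) = (w - 1)*(w^2 - 8*w + 15) = (w - 3)*(w - 1)*(w - 5)
(2) = (z + 3)*(z^4 - 2*z^3 - 12*z^2 - 14*z - 5) = (z + 1)*(z + 3)*(z^3 - 3*z^2 - 9*z - 5) = (z + 1)^2*(z + 3)*(z^2 - 4*z - 5) = (z - 5)*(z + 1)^2*(z + 3)*(z + 1)
(3) = (h - 5)*(h^2 - 4*h - 5) = (h - 5)^2*(h + 1)
(4) = (a - 4)*(a^4 - 3*a^3 - 26*a^2 + 48*a + 160) = (a - 4)^2*(a^3 + a^2 - 22*a - 40) = (a - 5)*(a - 4)^2*(a^2 + 6*a + 8) = (a - 5)*(a - 4)^2*(a + 2)*(a + 4)
(5) = (y + 3)*(y^4 + 4*y^3 - 3*y^2 - 10*y + 8) = (y - 1)*(y + 3)*(y^3 + 5*y^2 + 2*y - 8) = (y - 1)^2*(y + 3)*(y^2 + 6*y + 8) = (y - 1)^2*(y + 2)*(y + 3)*(y + 4)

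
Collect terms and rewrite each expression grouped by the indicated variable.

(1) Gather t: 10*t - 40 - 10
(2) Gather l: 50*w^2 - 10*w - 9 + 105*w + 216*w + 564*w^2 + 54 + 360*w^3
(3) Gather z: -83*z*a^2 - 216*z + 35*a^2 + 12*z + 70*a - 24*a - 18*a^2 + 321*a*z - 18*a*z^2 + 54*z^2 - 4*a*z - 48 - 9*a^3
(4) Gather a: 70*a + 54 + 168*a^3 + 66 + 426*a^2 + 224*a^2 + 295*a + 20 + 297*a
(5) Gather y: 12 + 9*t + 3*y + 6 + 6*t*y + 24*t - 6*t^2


(1) = 10*t - 50
(2) = 360*w^3 + 614*w^2 + 311*w + 45
(3) = -9*a^3 + 17*a^2 + 46*a + z^2*(54 - 18*a) + z*(-83*a^2 + 317*a - 204) - 48
(4) = 168*a^3 + 650*a^2 + 662*a + 140
(5) = -6*t^2 + 33*t + y*(6*t + 3) + 18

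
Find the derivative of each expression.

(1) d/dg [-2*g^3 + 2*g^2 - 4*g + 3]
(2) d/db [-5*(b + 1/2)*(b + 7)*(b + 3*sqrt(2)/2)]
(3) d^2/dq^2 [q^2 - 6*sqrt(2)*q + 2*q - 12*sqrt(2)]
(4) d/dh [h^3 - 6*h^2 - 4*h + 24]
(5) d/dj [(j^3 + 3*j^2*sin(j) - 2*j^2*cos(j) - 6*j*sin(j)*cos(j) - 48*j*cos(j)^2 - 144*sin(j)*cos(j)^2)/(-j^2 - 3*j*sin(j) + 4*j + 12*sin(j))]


(1) = -6*g^2 + 4*g - 4
(2) = -15*b^2 - 75*b - 15*sqrt(2)*b - 225*sqrt(2)/4 - 35/2
(3) = 2
(4) = 3*h^2 - 12*h - 4
(5) = (-2*j^2*sin(j) - j^2 + 8*j*sin(j) - 48*j*sin(2*j) + 8*j + 192*sin(2*j) - 48*cos(j)^2 - 8*cos(j))/(j^2 - 8*j + 16)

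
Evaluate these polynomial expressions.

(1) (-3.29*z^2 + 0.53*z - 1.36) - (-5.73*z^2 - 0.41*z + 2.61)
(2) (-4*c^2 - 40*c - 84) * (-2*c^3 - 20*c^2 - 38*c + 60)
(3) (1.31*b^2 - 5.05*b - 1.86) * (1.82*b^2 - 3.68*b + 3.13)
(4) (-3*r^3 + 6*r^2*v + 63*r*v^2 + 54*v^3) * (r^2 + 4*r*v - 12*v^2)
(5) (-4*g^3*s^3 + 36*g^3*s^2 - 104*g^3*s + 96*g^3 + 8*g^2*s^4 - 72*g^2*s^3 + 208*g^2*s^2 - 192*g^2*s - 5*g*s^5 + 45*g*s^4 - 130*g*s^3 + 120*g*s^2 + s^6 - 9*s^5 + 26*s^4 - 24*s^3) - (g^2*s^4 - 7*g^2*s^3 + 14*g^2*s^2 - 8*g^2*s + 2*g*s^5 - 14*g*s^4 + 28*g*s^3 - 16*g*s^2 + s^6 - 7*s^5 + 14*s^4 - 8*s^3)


(1) = 2.44*z^2 + 0.94*z - 3.97
(2) = 8*c^5 + 160*c^4 + 1120*c^3 + 2960*c^2 + 792*c - 5040
(3) = 2.3842*b^4 - 14.0118*b^3 + 19.2991*b^2 - 8.9617*b - 5.8218
(4) = -3*r^5 - 6*r^4*v + 123*r^3*v^2 + 234*r^2*v^3 - 540*r*v^4 - 648*v^5
(5) = -4*g^3*s^3 + 36*g^3*s^2 - 104*g^3*s + 96*g^3 + 7*g^2*s^4 - 65*g^2*s^3 + 194*g^2*s^2 - 184*g^2*s - 7*g*s^5 + 59*g*s^4 - 158*g*s^3 + 136*g*s^2 - 2*s^5 + 12*s^4 - 16*s^3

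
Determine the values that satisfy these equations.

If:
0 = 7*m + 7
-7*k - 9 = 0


Then:
k = -9/7
m = -1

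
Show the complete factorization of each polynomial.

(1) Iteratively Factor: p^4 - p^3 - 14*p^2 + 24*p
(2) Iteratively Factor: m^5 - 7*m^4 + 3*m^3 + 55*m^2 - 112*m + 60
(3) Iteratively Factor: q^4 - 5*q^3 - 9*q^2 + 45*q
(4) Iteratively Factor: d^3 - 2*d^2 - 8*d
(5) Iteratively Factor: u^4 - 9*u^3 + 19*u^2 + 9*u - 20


(1) = (p - 2)*(p^3 + p^2 - 12*p) = (p - 3)*(p - 2)*(p^2 + 4*p) = p*(p - 3)*(p - 2)*(p + 4)
(2) = (m - 2)*(m^4 - 5*m^3 - 7*m^2 + 41*m - 30) = (m - 5)*(m - 2)*(m^3 - 7*m + 6) = (m - 5)*(m - 2)*(m - 1)*(m^2 + m - 6) = (m - 5)*(m - 2)^2*(m - 1)*(m + 3)
(3) = (q - 3)*(q^3 - 2*q^2 - 15*q) = (q - 3)*(q + 3)*(q^2 - 5*q) = (q - 5)*(q - 3)*(q + 3)*(q)
(4) = (d)*(d^2 - 2*d - 8) = d*(d - 4)*(d + 2)
(5) = (u - 5)*(u^3 - 4*u^2 - u + 4) = (u - 5)*(u + 1)*(u^2 - 5*u + 4) = (u - 5)*(u - 4)*(u + 1)*(u - 1)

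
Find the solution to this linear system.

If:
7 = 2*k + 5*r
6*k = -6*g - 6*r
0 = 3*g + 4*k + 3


Then:
g = -19/11
k = 6/11
r = 13/11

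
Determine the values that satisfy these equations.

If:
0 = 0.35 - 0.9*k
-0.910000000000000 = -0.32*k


Then:
No Solution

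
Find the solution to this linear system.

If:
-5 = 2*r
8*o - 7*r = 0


Then:
o = -35/16
r = -5/2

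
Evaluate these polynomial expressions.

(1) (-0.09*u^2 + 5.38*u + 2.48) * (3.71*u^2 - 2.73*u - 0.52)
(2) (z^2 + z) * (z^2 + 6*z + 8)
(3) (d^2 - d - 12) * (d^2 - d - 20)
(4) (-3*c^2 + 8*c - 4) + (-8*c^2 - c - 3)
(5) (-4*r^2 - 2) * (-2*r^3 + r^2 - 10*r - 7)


(1) = -0.3339*u^4 + 20.2055*u^3 - 5.4398*u^2 - 9.568*u - 1.2896
(2) = z^4 + 7*z^3 + 14*z^2 + 8*z
(3) = d^4 - 2*d^3 - 31*d^2 + 32*d + 240
(4) = -11*c^2 + 7*c - 7
(5) = 8*r^5 - 4*r^4 + 44*r^3 + 26*r^2 + 20*r + 14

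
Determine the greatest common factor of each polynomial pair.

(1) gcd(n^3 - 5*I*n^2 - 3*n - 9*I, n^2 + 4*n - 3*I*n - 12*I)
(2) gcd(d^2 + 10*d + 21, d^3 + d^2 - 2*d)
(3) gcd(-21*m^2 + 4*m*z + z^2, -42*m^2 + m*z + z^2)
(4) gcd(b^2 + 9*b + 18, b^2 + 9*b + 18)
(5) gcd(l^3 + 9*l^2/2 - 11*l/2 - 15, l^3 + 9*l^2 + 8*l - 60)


(1) = n - 3*I
(2) = 1
(3) = gcd((-3*m + z)*(7*m + z), (-6*m + z)*(7*m + z)) = 7*m + z
(4) = b^2 + 9*b + 18
(5) = l^2 + 3*l - 10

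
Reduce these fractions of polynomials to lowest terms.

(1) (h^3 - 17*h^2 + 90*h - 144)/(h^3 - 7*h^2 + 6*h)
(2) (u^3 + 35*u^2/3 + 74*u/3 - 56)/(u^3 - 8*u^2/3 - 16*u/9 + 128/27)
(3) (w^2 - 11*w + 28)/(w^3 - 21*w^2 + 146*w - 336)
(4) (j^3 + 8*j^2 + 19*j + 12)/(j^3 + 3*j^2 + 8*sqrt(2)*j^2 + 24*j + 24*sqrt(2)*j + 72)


(1) = (h^2 - 11*h + 24)/(h^2 - h)
(2) = (9*u^2 + 117*u + 378)/(9*u^2 - 12*u - 32)
(3) = (w - 4)/(w^2 - 14*w + 48)
(4) = (j^2 + 5*j + 4)/(j^2 + 8*sqrt(2)*j + 24)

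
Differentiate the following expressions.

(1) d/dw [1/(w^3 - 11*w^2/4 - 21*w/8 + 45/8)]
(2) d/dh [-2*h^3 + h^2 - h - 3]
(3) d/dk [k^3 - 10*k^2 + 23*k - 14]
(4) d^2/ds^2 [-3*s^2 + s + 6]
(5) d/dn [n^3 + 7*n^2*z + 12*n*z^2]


(1) = 8*(-24*w^2 + 44*w + 21)/(8*w^3 - 22*w^2 - 21*w + 45)^2
(2) = -6*h^2 + 2*h - 1
(3) = 3*k^2 - 20*k + 23
(4) = -6
(5) = 3*n^2 + 14*n*z + 12*z^2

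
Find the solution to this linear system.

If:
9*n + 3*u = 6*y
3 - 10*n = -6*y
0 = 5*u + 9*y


Then:
n = 57/100
u = -81/100
y = 9/20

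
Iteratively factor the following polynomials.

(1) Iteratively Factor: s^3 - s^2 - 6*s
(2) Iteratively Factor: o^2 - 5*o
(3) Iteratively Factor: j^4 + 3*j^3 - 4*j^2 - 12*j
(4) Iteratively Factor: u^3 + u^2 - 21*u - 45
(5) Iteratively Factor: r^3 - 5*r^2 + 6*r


(1) = (s - 3)*(s^2 + 2*s) = (s - 3)*(s + 2)*(s)
(2) = (o)*(o - 5)
(3) = (j + 2)*(j^3 + j^2 - 6*j) = (j - 2)*(j + 2)*(j^2 + 3*j) = j*(j - 2)*(j + 2)*(j + 3)
(4) = (u - 5)*(u^2 + 6*u + 9) = (u - 5)*(u + 3)*(u + 3)
(5) = (r - 3)*(r^2 - 2*r) = (r - 3)*(r - 2)*(r)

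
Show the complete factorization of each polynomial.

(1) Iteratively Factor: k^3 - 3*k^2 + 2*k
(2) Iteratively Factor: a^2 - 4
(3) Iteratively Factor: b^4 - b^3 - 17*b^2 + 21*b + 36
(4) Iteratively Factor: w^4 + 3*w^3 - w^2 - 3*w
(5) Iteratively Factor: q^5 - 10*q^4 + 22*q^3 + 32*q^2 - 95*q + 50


(1) = (k)*(k^2 - 3*k + 2) = k*(k - 1)*(k - 2)
(2) = (a + 2)*(a - 2)
(3) = (b - 3)*(b^3 + 2*b^2 - 11*b - 12) = (b - 3)*(b + 1)*(b^2 + b - 12) = (b - 3)^2*(b + 1)*(b + 4)
(4) = (w + 3)*(w^3 - w) = w*(w + 3)*(w^2 - 1) = w*(w + 1)*(w + 3)*(w - 1)
(5) = (q + 2)*(q^4 - 12*q^3 + 46*q^2 - 60*q + 25) = (q - 5)*(q + 2)*(q^3 - 7*q^2 + 11*q - 5) = (q - 5)*(q - 1)*(q + 2)*(q^2 - 6*q + 5) = (q - 5)*(q - 1)^2*(q + 2)*(q - 5)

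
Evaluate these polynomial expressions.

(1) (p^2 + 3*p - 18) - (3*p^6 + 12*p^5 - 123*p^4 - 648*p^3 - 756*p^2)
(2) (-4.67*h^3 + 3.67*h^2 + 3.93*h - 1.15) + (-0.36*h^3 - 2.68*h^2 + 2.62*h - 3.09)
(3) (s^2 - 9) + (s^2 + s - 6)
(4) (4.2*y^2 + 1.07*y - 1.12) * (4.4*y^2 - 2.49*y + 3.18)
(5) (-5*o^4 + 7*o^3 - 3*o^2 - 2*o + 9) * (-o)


(1) = -3*p^6 - 12*p^5 + 123*p^4 + 648*p^3 + 757*p^2 + 3*p - 18
(2) = -5.03*h^3 + 0.99*h^2 + 6.55*h - 4.24
(3) = 2*s^2 + s - 15
(4) = 18.48*y^4 - 5.75*y^3 + 5.7637*y^2 + 6.1914*y - 3.5616
(5) = 5*o^5 - 7*o^4 + 3*o^3 + 2*o^2 - 9*o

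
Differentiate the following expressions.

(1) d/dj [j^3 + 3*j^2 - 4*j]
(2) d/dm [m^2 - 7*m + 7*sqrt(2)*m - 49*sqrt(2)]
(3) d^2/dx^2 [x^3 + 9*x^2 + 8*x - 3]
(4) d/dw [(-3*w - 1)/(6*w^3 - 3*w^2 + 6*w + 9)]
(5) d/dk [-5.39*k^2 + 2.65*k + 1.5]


(1) = 3*j^2 + 6*j - 4
(2) = 2*m - 7 + 7*sqrt(2)
(3) = 6*x + 18
(4) = (12*w^3 + 3*w^2 - 2*w - 7)/(3*(4*w^6 - 4*w^5 + 9*w^4 + 8*w^3 - 2*w^2 + 12*w + 9))
(5) = 2.65 - 10.78*k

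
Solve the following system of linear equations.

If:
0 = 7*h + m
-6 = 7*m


Then:
h = 6/49
m = -6/7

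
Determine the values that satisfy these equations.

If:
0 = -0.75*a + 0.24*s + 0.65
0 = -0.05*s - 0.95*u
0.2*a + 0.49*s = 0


Then:
a = 0.77
s = -0.31
u = 0.02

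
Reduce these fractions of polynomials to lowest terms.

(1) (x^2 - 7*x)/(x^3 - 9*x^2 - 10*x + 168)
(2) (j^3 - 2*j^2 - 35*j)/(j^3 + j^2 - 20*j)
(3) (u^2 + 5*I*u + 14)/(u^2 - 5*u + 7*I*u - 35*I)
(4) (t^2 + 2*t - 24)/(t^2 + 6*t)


(1) = x/(x^2 - 2*x - 24)
(2) = (j - 7)/(j - 4)
(3) = (u - 2*I)/(u - 5)
(4) = (t - 4)/t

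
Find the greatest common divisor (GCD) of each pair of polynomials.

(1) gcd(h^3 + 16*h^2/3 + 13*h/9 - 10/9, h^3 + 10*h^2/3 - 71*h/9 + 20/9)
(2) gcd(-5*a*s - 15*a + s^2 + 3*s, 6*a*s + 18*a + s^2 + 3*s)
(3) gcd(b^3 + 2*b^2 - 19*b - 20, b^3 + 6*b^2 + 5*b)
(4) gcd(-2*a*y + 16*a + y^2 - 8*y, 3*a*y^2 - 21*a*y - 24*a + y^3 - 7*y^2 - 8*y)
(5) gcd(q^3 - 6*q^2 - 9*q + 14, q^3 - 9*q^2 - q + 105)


(1) = h^2 + 14*h/3 - 5/3
(2) = s + 3
(3) = gcd((b - 4)*(b + 1)*(b + 5), b*(b + 1)*(b + 5)) = b^2 + 6*b + 5
(4) = gcd((-2*a + y)*(y - 8), (3*a + y)*(y - 8)*(y + 1)) = y - 8
(5) = q - 7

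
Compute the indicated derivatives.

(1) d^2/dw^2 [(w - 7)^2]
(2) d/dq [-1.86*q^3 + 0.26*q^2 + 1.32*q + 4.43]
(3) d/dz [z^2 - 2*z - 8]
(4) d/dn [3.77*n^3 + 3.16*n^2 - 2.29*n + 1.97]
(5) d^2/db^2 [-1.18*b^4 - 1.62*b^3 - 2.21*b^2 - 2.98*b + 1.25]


(1) = 2
(2) = -5.58*q^2 + 0.52*q + 1.32
(3) = 2*z - 2
(4) = 11.31*n^2 + 6.32*n - 2.29
(5) = -14.16*b^2 - 9.72*b - 4.42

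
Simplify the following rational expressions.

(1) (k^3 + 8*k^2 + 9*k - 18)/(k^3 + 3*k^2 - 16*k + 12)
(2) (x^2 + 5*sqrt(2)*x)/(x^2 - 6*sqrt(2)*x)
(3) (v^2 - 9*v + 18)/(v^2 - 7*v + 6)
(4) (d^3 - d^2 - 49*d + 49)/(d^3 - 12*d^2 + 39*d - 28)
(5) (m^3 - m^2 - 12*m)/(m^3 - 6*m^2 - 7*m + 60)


(1) = (k + 3)/(k - 2)
(2) = (x + 5*sqrt(2))/(x - 6*sqrt(2))
(3) = (v - 3)/(v - 1)
(4) = (d + 7)/(d - 4)
(5) = m/(m - 5)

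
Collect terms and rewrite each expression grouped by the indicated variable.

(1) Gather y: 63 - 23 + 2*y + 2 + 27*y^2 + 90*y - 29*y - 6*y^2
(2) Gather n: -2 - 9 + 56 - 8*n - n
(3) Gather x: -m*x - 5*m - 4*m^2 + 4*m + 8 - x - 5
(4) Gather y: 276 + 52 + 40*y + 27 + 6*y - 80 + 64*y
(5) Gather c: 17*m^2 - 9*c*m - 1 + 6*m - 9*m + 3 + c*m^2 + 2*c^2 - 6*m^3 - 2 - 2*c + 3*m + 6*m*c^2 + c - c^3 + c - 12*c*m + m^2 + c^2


(1) = 21*y^2 + 63*y + 42
(2) = 45 - 9*n
(3) = -4*m^2 - m + x*(-m - 1) + 3
(4) = 110*y + 275
(5) = -c^3 + c^2*(6*m + 3) + c*(m^2 - 21*m) - 6*m^3 + 18*m^2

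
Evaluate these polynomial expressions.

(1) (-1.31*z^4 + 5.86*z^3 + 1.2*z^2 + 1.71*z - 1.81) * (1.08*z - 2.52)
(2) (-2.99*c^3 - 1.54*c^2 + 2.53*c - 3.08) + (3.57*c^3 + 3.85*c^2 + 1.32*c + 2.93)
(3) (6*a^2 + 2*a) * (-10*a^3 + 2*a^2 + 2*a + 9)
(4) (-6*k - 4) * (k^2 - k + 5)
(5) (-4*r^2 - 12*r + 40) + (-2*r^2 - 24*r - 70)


(1) = -1.4148*z^5 + 9.63*z^4 - 13.4712*z^3 - 1.1772*z^2 - 6.264*z + 4.5612
(2) = 0.58*c^3 + 2.31*c^2 + 3.85*c - 0.15
(3) = -60*a^5 - 8*a^4 + 16*a^3 + 58*a^2 + 18*a
(4) = -6*k^3 + 2*k^2 - 26*k - 20
(5) = -6*r^2 - 36*r - 30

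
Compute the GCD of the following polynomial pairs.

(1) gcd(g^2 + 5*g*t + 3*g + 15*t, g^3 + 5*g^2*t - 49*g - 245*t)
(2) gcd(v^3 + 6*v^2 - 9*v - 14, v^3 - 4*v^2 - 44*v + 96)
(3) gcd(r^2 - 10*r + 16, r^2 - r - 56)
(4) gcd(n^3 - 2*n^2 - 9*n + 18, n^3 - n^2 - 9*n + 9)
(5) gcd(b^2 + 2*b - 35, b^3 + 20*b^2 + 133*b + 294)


(1) = g + 5*t
(2) = v - 2
(3) = gcd((r - 8)*(r - 2), (r - 8)*(r + 7)) = r - 8
(4) = gcd((n - 3)*(n - 2)*(n + 3), (n - 3)*(n - 1)*(n + 3)) = n^2 - 9
(5) = gcd((b - 5)*(b + 7), (b + 6)*(b + 7)^2) = b + 7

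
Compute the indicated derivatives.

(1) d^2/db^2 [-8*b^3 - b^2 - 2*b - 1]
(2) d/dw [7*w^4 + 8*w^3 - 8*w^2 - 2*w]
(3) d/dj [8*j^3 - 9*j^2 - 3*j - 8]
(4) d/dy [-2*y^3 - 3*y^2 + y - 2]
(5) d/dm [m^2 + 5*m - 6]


(1) = -48*b - 2
(2) = 28*w^3 + 24*w^2 - 16*w - 2
(3) = 24*j^2 - 18*j - 3
(4) = -6*y^2 - 6*y + 1
(5) = 2*m + 5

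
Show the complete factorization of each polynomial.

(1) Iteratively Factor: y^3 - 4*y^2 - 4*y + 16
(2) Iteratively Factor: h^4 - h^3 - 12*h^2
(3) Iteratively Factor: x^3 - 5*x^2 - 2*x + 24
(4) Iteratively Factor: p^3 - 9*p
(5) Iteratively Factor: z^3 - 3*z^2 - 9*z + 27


(1) = (y - 2)*(y^2 - 2*y - 8) = (y - 2)*(y + 2)*(y - 4)
(2) = (h)*(h^3 - h^2 - 12*h) = h*(h + 3)*(h^2 - 4*h) = h*(h - 4)*(h + 3)*(h)
(3) = (x + 2)*(x^2 - 7*x + 12) = (x - 4)*(x + 2)*(x - 3)
(4) = (p)*(p^2 - 9) = p*(p - 3)*(p + 3)
(5) = (z - 3)*(z^2 - 9) = (z - 3)*(z + 3)*(z - 3)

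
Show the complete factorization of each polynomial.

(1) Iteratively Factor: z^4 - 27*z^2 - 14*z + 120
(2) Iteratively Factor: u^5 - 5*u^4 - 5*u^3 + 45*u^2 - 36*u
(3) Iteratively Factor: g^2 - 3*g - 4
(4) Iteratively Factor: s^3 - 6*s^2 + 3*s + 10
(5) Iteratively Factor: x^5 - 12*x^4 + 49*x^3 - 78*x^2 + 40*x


(1) = (z + 4)*(z^3 - 4*z^2 - 11*z + 30) = (z - 5)*(z + 4)*(z^2 + z - 6) = (z - 5)*(z - 2)*(z + 4)*(z + 3)
(2) = (u + 3)*(u^4 - 8*u^3 + 19*u^2 - 12*u) = (u - 3)*(u + 3)*(u^3 - 5*u^2 + 4*u) = u*(u - 3)*(u + 3)*(u^2 - 5*u + 4) = u*(u - 3)*(u - 1)*(u + 3)*(u - 4)
(3) = (g + 1)*(g - 4)
(4) = (s - 5)*(s^2 - s - 2) = (s - 5)*(s + 1)*(s - 2)
(5) = (x - 1)*(x^4 - 11*x^3 + 38*x^2 - 40*x) = (x - 5)*(x - 1)*(x^3 - 6*x^2 + 8*x) = (x - 5)*(x - 4)*(x - 1)*(x^2 - 2*x) = x*(x - 5)*(x - 4)*(x - 1)*(x - 2)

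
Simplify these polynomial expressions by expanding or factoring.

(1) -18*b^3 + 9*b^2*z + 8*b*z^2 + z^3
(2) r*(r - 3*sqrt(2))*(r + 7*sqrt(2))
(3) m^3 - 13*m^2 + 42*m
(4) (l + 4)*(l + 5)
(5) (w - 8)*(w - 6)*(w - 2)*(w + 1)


(1) = (-b + z)*(3*b + z)*(6*b + z)
(2) = r^3 + 4*sqrt(2)*r^2 - 42*r
(3) = m*(m - 7)*(m - 6)
(4) = l^2 + 9*l + 20
(5) = w^4 - 15*w^3 + 60*w^2 - 20*w - 96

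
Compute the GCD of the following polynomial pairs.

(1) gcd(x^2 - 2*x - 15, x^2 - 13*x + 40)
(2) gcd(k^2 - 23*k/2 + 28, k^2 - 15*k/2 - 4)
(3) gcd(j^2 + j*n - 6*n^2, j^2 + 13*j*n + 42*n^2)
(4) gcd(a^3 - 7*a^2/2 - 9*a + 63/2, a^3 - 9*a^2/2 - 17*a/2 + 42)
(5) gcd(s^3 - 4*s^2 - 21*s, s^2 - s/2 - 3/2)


(1) = gcd((x - 5)*(x + 3), (x - 8)*(x - 5)) = x - 5
(2) = k - 8
(3) = gcd((j - 2*n)*(j + 3*n), (j + 6*n)*(j + 7*n)) = 1
(4) = a^2 - a/2 - 21/2
(5) = gcd(s*(s - 7)*(s + 3), (s - 3/2)*(s + 1)) = 1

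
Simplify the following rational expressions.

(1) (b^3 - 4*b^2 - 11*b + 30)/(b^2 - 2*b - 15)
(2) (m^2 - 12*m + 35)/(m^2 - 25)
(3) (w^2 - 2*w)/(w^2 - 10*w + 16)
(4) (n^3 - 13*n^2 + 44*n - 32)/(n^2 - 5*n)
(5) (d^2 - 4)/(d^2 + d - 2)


(1) = b - 2
(2) = (m - 7)/(m + 5)
(3) = w/(w - 8)
(4) = (n^3 - 13*n^2 + 44*n - 32)/(n^2 - 5*n)
(5) = (d - 2)/(d - 1)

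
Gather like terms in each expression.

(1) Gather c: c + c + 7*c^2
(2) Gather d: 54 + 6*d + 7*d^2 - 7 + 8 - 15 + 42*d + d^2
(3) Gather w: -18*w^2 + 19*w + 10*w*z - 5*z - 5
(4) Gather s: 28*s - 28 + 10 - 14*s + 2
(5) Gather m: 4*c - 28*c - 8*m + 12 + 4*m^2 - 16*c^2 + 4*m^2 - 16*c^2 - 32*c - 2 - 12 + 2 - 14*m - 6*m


(1) = 7*c^2 + 2*c
(2) = 8*d^2 + 48*d + 40
(3) = -18*w^2 + w*(10*z + 19) - 5*z - 5
(4) = 14*s - 16
(5) = -32*c^2 - 56*c + 8*m^2 - 28*m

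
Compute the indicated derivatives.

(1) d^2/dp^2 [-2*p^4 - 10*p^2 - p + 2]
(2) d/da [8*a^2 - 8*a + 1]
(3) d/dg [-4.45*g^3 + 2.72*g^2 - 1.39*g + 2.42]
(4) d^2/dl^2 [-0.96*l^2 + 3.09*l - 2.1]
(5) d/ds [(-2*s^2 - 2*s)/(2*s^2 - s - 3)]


(1) = -24*p^2 - 20
(2) = 16*a - 8
(3) = -13.35*g^2 + 5.44*g - 1.39
(4) = -1.92000000000000
(5) = 6/(4*s^2 - 12*s + 9)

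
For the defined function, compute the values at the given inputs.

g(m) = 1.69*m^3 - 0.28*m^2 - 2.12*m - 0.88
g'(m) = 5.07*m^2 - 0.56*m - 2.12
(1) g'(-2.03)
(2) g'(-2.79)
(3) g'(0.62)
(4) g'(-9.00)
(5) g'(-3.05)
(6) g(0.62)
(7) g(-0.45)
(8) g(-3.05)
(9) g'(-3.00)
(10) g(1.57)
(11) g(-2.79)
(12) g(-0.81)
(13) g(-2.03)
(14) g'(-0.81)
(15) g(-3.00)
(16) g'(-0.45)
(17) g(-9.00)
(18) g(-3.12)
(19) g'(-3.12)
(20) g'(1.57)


(1) = 19.91
(2) = 38.91
(3) = -0.52
(4) = 413.59
(5) = 46.75
(6) = -1.90
(7) = -0.14
(8) = -44.97
(9) = 45.19
(10) = 1.64
(11) = -33.85
(12) = -0.24
(13) = -11.87
(14) = 1.66
(15) = -42.67
(16) = -0.84
(17) = -1236.49
(18) = -48.32
(19) = 48.98
(20) = 9.50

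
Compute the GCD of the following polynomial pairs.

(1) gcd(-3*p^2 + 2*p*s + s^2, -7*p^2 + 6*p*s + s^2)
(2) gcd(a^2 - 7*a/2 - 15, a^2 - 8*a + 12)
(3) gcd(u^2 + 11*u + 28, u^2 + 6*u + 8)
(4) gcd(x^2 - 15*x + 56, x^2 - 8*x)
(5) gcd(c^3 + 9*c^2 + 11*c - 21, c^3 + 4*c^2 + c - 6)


(1) = gcd((-p + s)*(3*p + s), (-p + s)*(7*p + s)) = p - s
(2) = gcd((a - 6)*(a + 5/2), (a - 6)*(a - 2)) = a - 6
(3) = gcd((u + 4)*(u + 7), (u + 2)*(u + 4)) = u + 4
(4) = gcd((x - 8)*(x - 7), x*(x - 8)) = x - 8
(5) = gcd((c - 1)*(c + 3)*(c + 7), (c - 1)*(c + 2)*(c + 3)) = c^2 + 2*c - 3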